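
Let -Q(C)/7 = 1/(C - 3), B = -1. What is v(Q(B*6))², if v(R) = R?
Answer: 49/81 ≈ 0.60494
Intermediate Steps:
Q(C) = -7/(-3 + C) (Q(C) = -7/(C - 3) = -7/(-3 + C))
v(Q(B*6))² = (-7/(-3 - 1*6))² = (-7/(-3 - 6))² = (-7/(-9))² = (-7*(-⅑))² = (7/9)² = 49/81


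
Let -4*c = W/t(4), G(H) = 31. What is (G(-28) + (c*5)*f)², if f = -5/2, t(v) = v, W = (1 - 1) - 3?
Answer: 840889/1024 ≈ 821.18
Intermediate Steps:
W = -3 (W = 0 - 3 = -3)
c = 3/16 (c = -(-3)/(4*4) = -¼*(-¾) = 3/16 ≈ 0.18750)
f = -5/2 (f = -5*½ = -5/2 ≈ -2.5000)
(G(-28) + (c*5)*f)² = (31 + ((3/16)*5)*(-5/2))² = (31 + (15/16)*(-5/2))² = (31 - 75/32)² = (917/32)² = 840889/1024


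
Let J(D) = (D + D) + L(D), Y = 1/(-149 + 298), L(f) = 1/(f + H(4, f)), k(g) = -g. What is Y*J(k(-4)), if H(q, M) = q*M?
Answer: 161/2980 ≈ 0.054027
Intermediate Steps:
H(q, M) = M*q
L(f) = 1/(5*f) (L(f) = 1/(f + f*4) = 1/(f + 4*f) = 1/(5*f))
Y = 1/149 ≈ 0.0067114
J(D) = 2*D + 1/(5*D) (J(D) = (D + D) + 1/(5*D) = 2*D + 1/(5*D))
Y*J(k(-4)) = (2*(-1*(-4)) + 1/(5*((-1*(-4)))))/149 = (2*4 + (⅕)/4)/149 = (8 + (⅕)*(¼))/149 = (8 + 1/20)/149 = (1/149)*(161/20) = 161/2980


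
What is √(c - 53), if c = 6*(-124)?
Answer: I*√797 ≈ 28.231*I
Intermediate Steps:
c = -744
√(c - 53) = √(-744 - 53) = √(-797) = I*√797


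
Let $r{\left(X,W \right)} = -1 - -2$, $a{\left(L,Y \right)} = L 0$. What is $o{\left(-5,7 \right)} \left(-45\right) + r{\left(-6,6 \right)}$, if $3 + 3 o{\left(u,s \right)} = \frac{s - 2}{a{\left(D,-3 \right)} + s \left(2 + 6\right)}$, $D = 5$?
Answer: $\frac{2501}{56} \approx 44.661$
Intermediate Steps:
$a{\left(L,Y \right)} = 0$
$o{\left(u,s \right)} = -1 + \frac{-2 + s}{24 s}$ ($o{\left(u,s \right)} = -1 + \frac{\left(s - 2\right) \frac{1}{0 + s \left(2 + 6\right)}}{3} = -1 + \frac{\left(-2 + s\right) \frac{1}{0 + s 8}}{3} = -1 + \frac{\left(-2 + s\right) \frac{1}{0 + 8 s}}{3} = -1 + \frac{\left(-2 + s\right) \frac{1}{8 s}}{3} = -1 + \frac{\frac{1}{8} \frac{1}{s} \left(-2 + s\right)}{3} = -1 + \frac{-2 + s}{24 s}$)
$r{\left(X,W \right)} = 1$ ($r{\left(X,W \right)} = -1 + 2 = 1$)
$o{\left(-5,7 \right)} \left(-45\right) + r{\left(-6,6 \right)} = \frac{-2 - 161}{24 \cdot 7} \left(-45\right) + 1 = \frac{1}{24} \cdot \frac{1}{7} \left(-2 - 161\right) \left(-45\right) + 1 = \frac{1}{24} \cdot \frac{1}{7} \left(-163\right) \left(-45\right) + 1 = \left(- \frac{163}{168}\right) \left(-45\right) + 1 = \frac{2445}{56} + 1 = \frac{2501}{56}$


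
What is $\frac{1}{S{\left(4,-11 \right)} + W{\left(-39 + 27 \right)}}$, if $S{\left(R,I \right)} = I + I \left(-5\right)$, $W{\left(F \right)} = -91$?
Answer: $- \frac{1}{47} \approx -0.021277$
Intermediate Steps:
$S{\left(R,I \right)} = - 4 I$ ($S{\left(R,I \right)} = I - 5 I = - 4 I$)
$\frac{1}{S{\left(4,-11 \right)} + W{\left(-39 + 27 \right)}} = \frac{1}{\left(-4\right) \left(-11\right) - 91} = \frac{1}{44 - 91} = \frac{1}{-47} = - \frac{1}{47}$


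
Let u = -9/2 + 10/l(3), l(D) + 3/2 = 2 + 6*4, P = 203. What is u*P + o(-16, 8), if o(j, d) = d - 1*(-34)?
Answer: -11041/14 ≈ -788.64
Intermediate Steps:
l(D) = 49/2 (l(D) = -3/2 + (2 + 6*4) = -3/2 + (2 + 24) = -3/2 + 26 = 49/2)
o(j, d) = 34 + d (o(j, d) = d + 34 = 34 + d)
u = -401/98 (u = -9/2 + 10/(49/2) = -9*1/2 + 10*(2/49) = -9/2 + 20/49 = -401/98 ≈ -4.0918)
u*P + o(-16, 8) = -401/98*203 + (34 + 8) = -11629/14 + 42 = -11041/14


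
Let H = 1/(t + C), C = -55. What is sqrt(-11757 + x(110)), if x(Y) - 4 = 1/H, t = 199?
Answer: I*sqrt(11609) ≈ 107.75*I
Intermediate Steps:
H = 1/144 (H = 1/(199 - 55) = 1/144 ≈ 0.0069444)
x(Y) = 148 (x(Y) = 4 + 1/(1/144) = 4 + 144 = 148)
sqrt(-11757 + x(110)) = sqrt(-11757 + 148) = sqrt(-11609) = I*sqrt(11609)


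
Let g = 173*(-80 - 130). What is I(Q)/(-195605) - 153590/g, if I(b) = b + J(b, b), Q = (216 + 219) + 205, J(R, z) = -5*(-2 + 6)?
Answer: 600408947/142126593 ≈ 4.2245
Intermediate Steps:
g = -36330 (g = 173*(-210) = -36330)
J(R, z) = -20 (J(R, z) = -5*4 = -20)
Q = 640 (Q = 435 + 205 = 640)
I(b) = -20 + b (I(b) = b - 20 = -20 + b)
I(Q)/(-195605) - 153590/g = (-20 + 640)/(-195605) - 153590/(-36330) = 620*(-1/195605) - 153590*(-1/36330) = -124/39121 + 15359/3633 = 600408947/142126593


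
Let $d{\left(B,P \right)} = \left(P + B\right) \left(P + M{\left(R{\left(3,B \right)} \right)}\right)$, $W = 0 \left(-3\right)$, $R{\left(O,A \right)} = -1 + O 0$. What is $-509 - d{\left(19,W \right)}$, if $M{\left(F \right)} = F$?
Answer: $-490$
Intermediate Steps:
$R{\left(O,A \right)} = -1$ ($R{\left(O,A \right)} = -1 + 0 = -1$)
$W = 0$
$d{\left(B,P \right)} = \left(-1 + P\right) \left(B + P\right)$ ($d{\left(B,P \right)} = \left(P + B\right) \left(P - 1\right) = \left(B + P\right) \left(-1 + P\right) = \left(-1 + P\right) \left(B + P\right)$)
$-509 - d{\left(19,W \right)} = -509 - \left(0^{2} - 19 - 0 + 19 \cdot 0\right) = -509 - \left(0 - 19 + 0 + 0\right) = -509 - -19 = -509 + 19 = -490$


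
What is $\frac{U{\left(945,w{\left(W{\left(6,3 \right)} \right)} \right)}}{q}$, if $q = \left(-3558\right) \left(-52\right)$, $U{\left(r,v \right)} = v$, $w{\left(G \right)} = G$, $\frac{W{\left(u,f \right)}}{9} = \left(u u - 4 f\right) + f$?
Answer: $\frac{81}{61672} \approx 0.0013134$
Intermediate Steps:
$W{\left(u,f \right)} = - 27 f + 9 u^{2}$ ($W{\left(u,f \right)} = 9 \left(\left(u u - 4 f\right) + f\right) = 9 \left(\left(u^{2} - 4 f\right) + f\right) = 9 \left(u^{2} - 3 f\right) = - 27 f + 9 u^{2}$)
$q = 185016$
$\frac{U{\left(945,w{\left(W{\left(6,3 \right)} \right)} \right)}}{q} = \frac{\left(-27\right) 3 + 9 \cdot 6^{2}}{185016} = \left(-81 + 9 \cdot 36\right) \frac{1}{185016} = \left(-81 + 324\right) \frac{1}{185016} = 243 \cdot \frac{1}{185016} = \frac{81}{61672}$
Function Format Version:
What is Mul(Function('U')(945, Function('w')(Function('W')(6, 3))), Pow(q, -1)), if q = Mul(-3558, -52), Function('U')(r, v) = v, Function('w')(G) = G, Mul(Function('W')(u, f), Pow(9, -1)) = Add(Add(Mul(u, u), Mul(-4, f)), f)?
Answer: Rational(81, 61672) ≈ 0.0013134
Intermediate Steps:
Function('W')(u, f) = Add(Mul(-27, f), Mul(9, Pow(u, 2))) (Function('W')(u, f) = Mul(9, Add(Add(Mul(u, u), Mul(-4, f)), f)) = Mul(9, Add(Add(Pow(u, 2), Mul(-4, f)), f)) = Mul(9, Add(Pow(u, 2), Mul(-3, f))) = Add(Mul(-27, f), Mul(9, Pow(u, 2))))
q = 185016
Mul(Function('U')(945, Function('w')(Function('W')(6, 3))), Pow(q, -1)) = Mul(Add(Mul(-27, 3), Mul(9, Pow(6, 2))), Pow(185016, -1)) = Mul(Add(-81, Mul(9, 36)), Rational(1, 185016)) = Mul(Add(-81, 324), Rational(1, 185016)) = Mul(243, Rational(1, 185016)) = Rational(81, 61672)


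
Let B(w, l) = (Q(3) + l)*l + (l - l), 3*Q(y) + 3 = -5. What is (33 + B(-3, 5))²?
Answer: 17956/9 ≈ 1995.1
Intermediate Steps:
Q(y) = -8/3 (Q(y) = -1 + (⅓)*(-5) = -1 - 5/3 = -8/3)
B(w, l) = l*(-8/3 + l) (B(w, l) = (-8/3 + l)*l + (l - l) = l*(-8/3 + l) + 0 = l*(-8/3 + l))
(33 + B(-3, 5))² = (33 + (⅓)*5*(-8 + 3*5))² = (33 + (⅓)*5*(-8 + 15))² = (33 + (⅓)*5*7)² = (33 + 35/3)² = (134/3)² = 17956/9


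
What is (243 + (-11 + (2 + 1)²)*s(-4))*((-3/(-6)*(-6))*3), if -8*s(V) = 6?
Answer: -4401/2 ≈ -2200.5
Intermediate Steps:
s(V) = -¾ (s(V) = -⅛*6 = -¾)
(243 + (-11 + (2 + 1)²)*s(-4))*((-3/(-6)*(-6))*3) = (243 + (-11 + (2 + 1)²)*(-¾))*((-3/(-6)*(-6))*3) = (243 + (-11 + 3²)*(-¾))*((-3*(-⅙)*(-6))*3) = (243 + (-11 + 9)*(-¾))*(((½)*(-6))*3) = (243 - 2*(-¾))*(-3*3) = (243 + 3/2)*(-9) = (489/2)*(-9) = -4401/2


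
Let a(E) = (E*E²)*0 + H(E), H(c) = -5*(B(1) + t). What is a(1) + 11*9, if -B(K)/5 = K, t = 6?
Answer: 94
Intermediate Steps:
B(K) = -5*K
H(c) = -5 (H(c) = -5*(-5*1 + 6) = -5*(-5 + 6) = -5*1 = -5)
a(E) = -5 (a(E) = (E*E²)*0 - 5 = E³*0 - 5 = 0 - 5 = -5)
a(1) + 11*9 = -5 + 11*9 = -5 + 99 = 94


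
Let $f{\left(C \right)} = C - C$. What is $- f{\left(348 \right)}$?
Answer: $0$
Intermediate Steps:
$f{\left(C \right)} = 0$
$- f{\left(348 \right)} = \left(-1\right) 0 = 0$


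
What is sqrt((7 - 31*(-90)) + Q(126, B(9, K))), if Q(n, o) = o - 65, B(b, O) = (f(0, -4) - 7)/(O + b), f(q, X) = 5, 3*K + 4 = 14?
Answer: sqrt(3739886)/37 ≈ 52.267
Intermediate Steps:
K = 10/3 (K = -4/3 + (1/3)*14 = -4/3 + 14/3 = 10/3 ≈ 3.3333)
B(b, O) = -2/(O + b) (B(b, O) = (5 - 7)/(O + b) = -2/(O + b))
Q(n, o) = -65 + o
sqrt((7 - 31*(-90)) + Q(126, B(9, K))) = sqrt((7 - 31*(-90)) + (-65 - 2/(10/3 + 9))) = sqrt((7 + 2790) + (-65 - 2/37/3)) = sqrt(2797 + (-65 - 2*3/37)) = sqrt(2797 + (-65 - 6/37)) = sqrt(2797 - 2411/37) = sqrt(101078/37) = sqrt(3739886)/37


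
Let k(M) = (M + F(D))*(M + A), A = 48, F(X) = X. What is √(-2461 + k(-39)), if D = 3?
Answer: I*√2785 ≈ 52.773*I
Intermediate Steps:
k(M) = (3 + M)*(48 + M) (k(M) = (M + 3)*(M + 48) = (3 + M)*(48 + M))
√(-2461 + k(-39)) = √(-2461 + (144 + (-39)² + 51*(-39))) = √(-2461 + (144 + 1521 - 1989)) = √(-2461 - 324) = √(-2785) = I*√2785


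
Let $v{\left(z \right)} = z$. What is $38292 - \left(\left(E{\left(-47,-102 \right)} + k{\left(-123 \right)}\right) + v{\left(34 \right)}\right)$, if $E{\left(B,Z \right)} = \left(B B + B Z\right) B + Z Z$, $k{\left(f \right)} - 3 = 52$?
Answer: $356940$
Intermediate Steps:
$k{\left(f \right)} = 55$ ($k{\left(f \right)} = 3 + 52 = 55$)
$E{\left(B,Z \right)} = Z^{2} + B \left(B^{2} + B Z\right)$ ($E{\left(B,Z \right)} = \left(B^{2} + B Z\right) B + Z^{2} = B \left(B^{2} + B Z\right) + Z^{2} = Z^{2} + B \left(B^{2} + B Z\right)$)
$38292 - \left(\left(E{\left(-47,-102 \right)} + k{\left(-123 \right)}\right) + v{\left(34 \right)}\right) = 38292 - \left(\left(\left(\left(-47\right)^{3} + \left(-102\right)^{2} - 102 \left(-47\right)^{2}\right) + 55\right) + 34\right) = 38292 - \left(\left(\left(-103823 + 10404 - 225318\right) + 55\right) + 34\right) = 38292 - \left(\left(-318737 + 55\right) + 34\right) = 38292 - \left(-318682 + 34\right) = 38292 - -318648 = 38292 + 318648 = 356940$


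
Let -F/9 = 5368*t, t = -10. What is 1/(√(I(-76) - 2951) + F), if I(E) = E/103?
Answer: 502640/242835439871 - I*√3479443/8013569515743 ≈ 2.0699e-6 - 2.3277e-10*I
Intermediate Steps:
I(E) = E/103 (I(E) = E*(1/103) = E/103)
F = 483120 (F = -48312*(-10) = -9*(-53680) = 483120)
1/(√(I(-76) - 2951) + F) = 1/(√((1/103)*(-76) - 2951) + 483120) = 1/(√(-76/103 - 2951) + 483120) = 1/(√(-304029/103) + 483120) = 1/(3*I*√3479443/103 + 483120) = 1/(483120 + 3*I*√3479443/103)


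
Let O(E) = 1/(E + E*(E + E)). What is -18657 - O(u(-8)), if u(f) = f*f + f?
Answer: -118061497/6328 ≈ -18657.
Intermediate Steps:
u(f) = f + f**2 (u(f) = f**2 + f = f + f**2)
O(E) = 1/(E + 2*E**2) (O(E) = 1/(E + E*(2*E)) = 1/(E + 2*E**2))
-18657 - O(u(-8)) = -18657 - 1/(((-8*(1 - 8)))*(1 + 2*(-8*(1 - 8)))) = -18657 - 1/(((-8*(-7)))*(1 + 2*(-8*(-7)))) = -18657 - 1/(56*(1 + 2*56)) = -18657 - 1/(56*(1 + 112)) = -18657 - 1/(56*113) = -18657 - 1*1/6328 = -18657 - 1/6328 = -118061497/6328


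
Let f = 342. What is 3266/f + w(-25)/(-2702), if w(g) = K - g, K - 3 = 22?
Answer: 2201908/231021 ≈ 9.5312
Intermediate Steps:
K = 25 (K = 3 + 22 = 25)
w(g) = 25 - g
3266/f + w(-25)/(-2702) = 3266/342 + (25 - 1*(-25))/(-2702) = 3266*(1/342) + (25 + 25)*(-1/2702) = 1633/171 + 50*(-1/2702) = 1633/171 - 25/1351 = 2201908/231021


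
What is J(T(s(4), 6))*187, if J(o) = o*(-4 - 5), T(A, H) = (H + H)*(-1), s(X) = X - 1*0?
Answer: 20196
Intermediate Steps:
s(X) = X (s(X) = X + 0 = X)
T(A, H) = -2*H (T(A, H) = (2*H)*(-1) = -2*H)
J(o) = -9*o (J(o) = o*(-9) = -9*o)
J(T(s(4), 6))*187 = -(-18)*6*187 = -9*(-12)*187 = 108*187 = 20196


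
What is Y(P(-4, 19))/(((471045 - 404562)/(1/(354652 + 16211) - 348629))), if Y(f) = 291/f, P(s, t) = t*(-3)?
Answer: 12541478892122/468465611751 ≈ 26.771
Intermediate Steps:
P(s, t) = -3*t
Y(P(-4, 19))/(((471045 - 404562)/(1/(354652 + 16211) - 348629))) = (291/((-3*19)))/(((471045 - 404562)/(1/(354652 + 16211) - 348629))) = (291/(-57))/((66483/(1/370863 - 348629))) = (291*(-1/57))/((66483/(1/370863 - 348629))) = -97/(19*(66483/(-129293596826/370863))) = -97/(19*(66483*(-370863/129293596826))) = -97/(19*(-24656084829/129293596826)) = -97/19*(-129293596826/24656084829) = 12541478892122/468465611751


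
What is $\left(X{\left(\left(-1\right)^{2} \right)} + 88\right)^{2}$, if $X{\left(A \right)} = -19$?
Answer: $4761$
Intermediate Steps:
$\left(X{\left(\left(-1\right)^{2} \right)} + 88\right)^{2} = \left(-19 + 88\right)^{2} = 69^{2} = 4761$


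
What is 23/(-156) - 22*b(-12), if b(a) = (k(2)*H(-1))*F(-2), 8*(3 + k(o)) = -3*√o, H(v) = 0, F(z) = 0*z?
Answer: -23/156 ≈ -0.14744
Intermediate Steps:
F(z) = 0
k(o) = -3 - 3*√o/8 (k(o) = -3 + (-3*√o)/8 = -3 - 3*√o/8)
b(a) = 0 (b(a) = ((-3 - 3*√2/8)*0)*0 = 0*0 = 0)
23/(-156) - 22*b(-12) = 23/(-156) - 22*0 = 23*(-1/156) + 0 = -23/156 + 0 = -23/156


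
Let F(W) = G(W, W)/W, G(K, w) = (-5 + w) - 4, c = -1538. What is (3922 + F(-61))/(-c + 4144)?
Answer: 119656/173301 ≈ 0.69045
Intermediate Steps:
G(K, w) = -9 + w
F(W) = (-9 + W)/W
(3922 + F(-61))/(-c + 4144) = (3922 + (-9 - 61)/(-61))/(-1*(-1538) + 4144) = (3922 - 1/61*(-70))/(1538 + 4144) = (3922 + 70/61)/5682 = (239312/61)*(1/5682) = 119656/173301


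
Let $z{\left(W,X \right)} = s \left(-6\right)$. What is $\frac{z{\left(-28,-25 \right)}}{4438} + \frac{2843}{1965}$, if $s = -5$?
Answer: $\frac{6338092}{4360335} \approx 1.4536$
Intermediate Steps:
$z{\left(W,X \right)} = 30$ ($z{\left(W,X \right)} = \left(-5\right) \left(-6\right) = 30$)
$\frac{z{\left(-28,-25 \right)}}{4438} + \frac{2843}{1965} = \frac{30}{4438} + \frac{2843}{1965} = 30 \cdot \frac{1}{4438} + 2843 \cdot \frac{1}{1965} = \frac{15}{2219} + \frac{2843}{1965} = \frac{6338092}{4360335}$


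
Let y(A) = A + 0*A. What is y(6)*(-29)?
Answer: -174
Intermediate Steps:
y(A) = A (y(A) = A + 0 = A)
y(6)*(-29) = 6*(-29) = -174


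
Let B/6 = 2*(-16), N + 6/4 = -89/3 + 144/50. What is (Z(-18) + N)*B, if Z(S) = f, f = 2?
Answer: 126176/25 ≈ 5047.0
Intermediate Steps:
Z(S) = 2
N = -4243/150 (N = -3/2 + (-89/3 + 144/50) = -3/2 + (-89*⅓ + 144*(1/50)) = -3/2 + (-89/3 + 72/25) = -3/2 - 2009/75 = -4243/150 ≈ -28.287)
B = -192 (B = 6*(2*(-16)) = 6*(-32) = -192)
(Z(-18) + N)*B = (2 - 4243/150)*(-192) = -3943/150*(-192) = 126176/25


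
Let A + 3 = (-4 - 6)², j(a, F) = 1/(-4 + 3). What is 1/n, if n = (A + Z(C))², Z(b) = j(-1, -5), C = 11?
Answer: 1/9216 ≈ 0.00010851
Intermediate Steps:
j(a, F) = -1 (j(a, F) = 1/(-1) = -1)
Z(b) = -1
A = 97 (A = -3 + (-4 - 6)² = -3 + (-10)² = -3 + 100 = 97)
n = 9216 (n = (97 - 1)² = 96² = 9216)
1/n = 1/9216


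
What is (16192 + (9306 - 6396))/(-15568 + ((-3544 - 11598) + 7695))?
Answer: -19102/23015 ≈ -0.82998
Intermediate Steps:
(16192 + (9306 - 6396))/(-15568 + ((-3544 - 11598) + 7695)) = (16192 + 2910)/(-15568 + (-15142 + 7695)) = 19102/(-15568 - 7447) = 19102/(-23015) = 19102*(-1/23015) = -19102/23015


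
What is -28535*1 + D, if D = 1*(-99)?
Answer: -28634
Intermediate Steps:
D = -99
-28535*1 + D = -28535*1 - 99 = -28535 - 99 = -28634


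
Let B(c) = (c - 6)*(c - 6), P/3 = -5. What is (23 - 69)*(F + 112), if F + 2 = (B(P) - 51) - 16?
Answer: -22264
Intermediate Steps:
P = -15 (P = 3*(-5) = -15)
B(c) = (-6 + c)**2 (B(c) = (-6 + c)*(-6 + c) = (-6 + c)**2)
F = 372 (F = -2 + (((-6 - 15)**2 - 51) - 16) = -2 + (((-21)**2 - 51) - 16) = -2 + ((441 - 51) - 16) = -2 + (390 - 16) = -2 + 374 = 372)
(23 - 69)*(F + 112) = (23 - 69)*(372 + 112) = -46*484 = -22264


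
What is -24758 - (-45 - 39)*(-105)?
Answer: -33578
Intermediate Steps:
-24758 - (-45 - 39)*(-105) = -24758 - (-84)*(-105) = -24758 - 1*8820 = -24758 - 8820 = -33578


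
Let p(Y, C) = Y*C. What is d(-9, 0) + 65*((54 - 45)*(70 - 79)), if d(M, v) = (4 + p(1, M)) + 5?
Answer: -5265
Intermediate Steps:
p(Y, C) = C*Y
d(M, v) = 9 + M (d(M, v) = (4 + M*1) + 5 = (4 + M) + 5 = 9 + M)
d(-9, 0) + 65*((54 - 45)*(70 - 79)) = (9 - 9) + 65*((54 - 45)*(70 - 79)) = 0 + 65*(9*(-9)) = 0 + 65*(-81) = 0 - 5265 = -5265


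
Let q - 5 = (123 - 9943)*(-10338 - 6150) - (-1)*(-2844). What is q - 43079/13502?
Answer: 2186099609063/13502 ≈ 1.6191e+8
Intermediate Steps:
q = 161909321 (q = 5 + ((123 - 9943)*(-10338 - 6150) - (-1)*(-2844)) = 5 + (-9820*(-16488) - 1*2844) = 5 + (161912160 - 2844) = 5 + 161909316 = 161909321)
q - 43079/13502 = 161909321 - 43079/13502 = 2186099609063/13502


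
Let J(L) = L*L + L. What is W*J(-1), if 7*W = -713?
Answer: 0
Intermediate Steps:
J(L) = L + L² (J(L) = L² + L = L + L²)
W = -713/7 (W = (⅐)*(-713) = -713/7 ≈ -101.86)
W*J(-1) = -(-713)*(1 - 1)/7 = -(-713)*0/7 = -713/7*0 = 0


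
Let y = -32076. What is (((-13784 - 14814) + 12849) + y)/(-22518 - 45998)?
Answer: 47825/68516 ≈ 0.69801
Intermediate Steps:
(((-13784 - 14814) + 12849) + y)/(-22518 - 45998) = (((-13784 - 14814) + 12849) - 32076)/(-22518 - 45998) = ((-28598 + 12849) - 32076)/(-68516) = (-15749 - 32076)*(-1/68516) = -47825*(-1/68516) = 47825/68516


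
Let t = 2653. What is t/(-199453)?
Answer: -2653/199453 ≈ -0.013301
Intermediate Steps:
t/(-199453) = 2653/(-199453) = 2653*(-1/199453) = -2653/199453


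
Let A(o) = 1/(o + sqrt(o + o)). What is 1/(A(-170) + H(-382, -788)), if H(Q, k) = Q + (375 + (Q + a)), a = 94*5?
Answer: 2368270/191816101 + 2*I*sqrt(85)/191816101 ≈ 0.012347 + 9.6129e-8*I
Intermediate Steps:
a = 470
A(o) = 1/(o + sqrt(2)*sqrt(o)) (A(o) = 1/(o + sqrt(2*o)) = 1/(o + sqrt(2)*sqrt(o)))
H(Q, k) = 845 + 2*Q (H(Q, k) = Q + (375 + (Q + 470)) = Q + (375 + (470 + Q)) = Q + (845 + Q) = 845 + 2*Q)
1/(A(-170) + H(-382, -788)) = 1/(1/(-170 + sqrt(2)*sqrt(-170)) + (845 + 2*(-382))) = 1/(1/(-170 + sqrt(2)*(I*sqrt(170))) + (845 - 764)) = 1/(1/(-170 + 2*I*sqrt(85)) + 81) = 1/(81 + 1/(-170 + 2*I*sqrt(85)))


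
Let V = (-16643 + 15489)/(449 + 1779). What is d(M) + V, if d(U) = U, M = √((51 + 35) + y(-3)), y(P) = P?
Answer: -577/1114 + √83 ≈ 8.5925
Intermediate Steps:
M = √83 (M = √((51 + 35) - 3) = √(86 - 3) = √83 ≈ 9.1104)
V = -577/1114 (V = -1154/2228 = -1154*1/2228 = -577/1114 ≈ -0.51795)
d(M) + V = √83 - 577/1114 = -577/1114 + √83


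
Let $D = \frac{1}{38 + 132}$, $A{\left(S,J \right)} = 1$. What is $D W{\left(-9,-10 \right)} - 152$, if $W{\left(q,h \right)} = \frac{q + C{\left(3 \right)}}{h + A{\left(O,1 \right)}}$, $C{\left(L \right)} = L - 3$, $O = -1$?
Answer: $- \frac{25839}{170} \approx -151.99$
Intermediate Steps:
$C{\left(L \right)} = -3 + L$ ($C{\left(L \right)} = L - 3 = -3 + L$)
$D = \frac{1}{170} \approx 0.0058824$
$W{\left(q,h \right)} = \frac{q}{1 + h}$ ($W{\left(q,h \right)} = \frac{q + \left(-3 + 3\right)}{h + 1} = \frac{q + 0}{1 + h} = \frac{q}{1 + h}$)
$D W{\left(-9,-10 \right)} - 152 = \frac{\left(-9\right) \frac{1}{1 - 10}}{170} - 152 = \frac{\left(-9\right) \frac{1}{-9}}{170} - 152 = \frac{\left(-9\right) \left(- \frac{1}{9}\right)}{170} - 152 = \frac{1}{170} \cdot 1 - 152 = \frac{1}{170} - 152 = - \frac{25839}{170}$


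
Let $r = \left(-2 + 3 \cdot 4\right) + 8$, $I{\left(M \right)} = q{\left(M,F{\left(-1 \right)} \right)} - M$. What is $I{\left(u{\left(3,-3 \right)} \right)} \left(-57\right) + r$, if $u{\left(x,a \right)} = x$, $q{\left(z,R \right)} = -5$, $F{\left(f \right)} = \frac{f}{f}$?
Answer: $474$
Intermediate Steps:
$F{\left(f \right)} = 1$
$I{\left(M \right)} = -5 - M$
$r = 18$ ($r = \left(-2 + 12\right) + 8 = 10 + 8 = 18$)
$I{\left(u{\left(3,-3 \right)} \right)} \left(-57\right) + r = \left(-5 - 3\right) \left(-57\right) + 18 = \left(-8\right) \left(-57\right) + 18 = 456 + 18 = 474$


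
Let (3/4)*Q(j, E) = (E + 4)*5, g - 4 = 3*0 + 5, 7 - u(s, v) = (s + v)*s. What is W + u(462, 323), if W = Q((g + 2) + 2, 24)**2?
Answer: -2950367/9 ≈ -3.2782e+5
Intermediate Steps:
u(s, v) = 7 - s*(s + v) (u(s, v) = 7 - (s + v)*s = 7 - s*(s + v))
g = 9 (g = 4 + (3*0 + 5) = 4 + (0 + 5) = 4 + 5 = 9)
Q(j, E) = 80/3 + 20*E/3 (Q(j, E) = 4*((E + 4)*5)/3 = 4*((4 + E)*5)/3 = 4*(20 + 5*E)/3 = 80/3 + 20*E/3)
W = 313600/9 (W = (80/3 + (20/3)*24)**2 = (80/3 + 160)**2 = (560/3)**2 = 313600/9 ≈ 34844.)
W + u(462, 323) = 313600/9 + (7 - 1*462**2 - 1*462*323) = 313600/9 + (7 - 1*213444 - 149226) = 313600/9 + (7 - 213444 - 149226) = 313600/9 - 362663 = -2950367/9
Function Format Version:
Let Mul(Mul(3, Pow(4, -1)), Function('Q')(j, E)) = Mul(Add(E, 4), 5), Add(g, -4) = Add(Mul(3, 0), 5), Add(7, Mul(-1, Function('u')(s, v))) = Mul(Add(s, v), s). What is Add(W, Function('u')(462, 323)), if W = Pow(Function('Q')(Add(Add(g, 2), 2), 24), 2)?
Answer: Rational(-2950367, 9) ≈ -3.2782e+5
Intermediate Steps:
Function('u')(s, v) = Add(7, Mul(-1, s, Add(s, v))) (Function('u')(s, v) = Add(7, Mul(-1, Mul(Add(s, v), s))) = Add(7, Mul(-1, Mul(s, Add(s, v)))) = Add(7, Mul(-1, s, Add(s, v))))
g = 9 (g = Add(4, Add(Mul(3, 0), 5)) = Add(4, Add(0, 5)) = Add(4, 5) = 9)
Function('Q')(j, E) = Add(Rational(80, 3), Mul(Rational(20, 3), E)) (Function('Q')(j, E) = Mul(Rational(4, 3), Mul(Add(E, 4), 5)) = Mul(Rational(4, 3), Mul(Add(4, E), 5)) = Mul(Rational(4, 3), Add(20, Mul(5, E))) = Add(Rational(80, 3), Mul(Rational(20, 3), E)))
W = Rational(313600, 9) (W = Pow(Add(Rational(80, 3), Mul(Rational(20, 3), 24)), 2) = Pow(Add(Rational(80, 3), 160), 2) = Pow(Rational(560, 3), 2) = Rational(313600, 9) ≈ 34844.)
Add(W, Function('u')(462, 323)) = Add(Rational(313600, 9), Add(7, Mul(-1, Pow(462, 2)), Mul(-1, 462, 323))) = Add(Rational(313600, 9), Add(7, Mul(-1, 213444), -149226)) = Add(Rational(313600, 9), Add(7, -213444, -149226)) = Add(Rational(313600, 9), -362663) = Rational(-2950367, 9)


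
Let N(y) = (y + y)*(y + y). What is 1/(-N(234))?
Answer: -1/219024 ≈ -4.5657e-6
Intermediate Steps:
N(y) = 4*y**2 (N(y) = (2*y)*(2*y) = 4*y**2)
1/(-N(234)) = 1/(-4*234**2) = 1/(-4*54756) = 1/(-1*219024) = 1/(-219024) = -1/219024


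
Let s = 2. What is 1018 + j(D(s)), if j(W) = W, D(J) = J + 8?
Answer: 1028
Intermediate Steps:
D(J) = 8 + J
1018 + j(D(s)) = 1018 + (8 + 2) = 1018 + 10 = 1028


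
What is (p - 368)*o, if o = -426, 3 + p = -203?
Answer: 244524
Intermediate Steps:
p = -206 (p = -3 - 203 = -206)
(p - 368)*o = (-206 - 368)*(-426) = -574*(-426) = 244524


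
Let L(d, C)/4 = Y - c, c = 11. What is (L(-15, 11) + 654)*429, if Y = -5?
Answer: 253110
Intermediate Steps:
L(d, C) = -64 (L(d, C) = 4*(-5 - 1*11) = 4*(-5 - 11) = 4*(-16) = -64)
(L(-15, 11) + 654)*429 = (-64 + 654)*429 = 590*429 = 253110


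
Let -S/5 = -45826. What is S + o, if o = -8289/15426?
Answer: 392727899/1714 ≈ 2.2913e+5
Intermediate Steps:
S = 229130 (S = -5*(-45826) = 229130)
o = -921/1714 (o = -8289*1/15426 = -921/1714 ≈ -0.53734)
S + o = 229130 - 921/1714 = 392727899/1714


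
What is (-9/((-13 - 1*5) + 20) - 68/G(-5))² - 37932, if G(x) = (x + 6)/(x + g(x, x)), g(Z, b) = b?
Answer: 1673473/4 ≈ 4.1837e+5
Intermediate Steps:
G(x) = (6 + x)/(2*x) (G(x) = (x + 6)/(x + x) = (6 + x)/((2*x)) = (6 + x)*(1/(2*x)) = (6 + x)/(2*x))
(-9/((-13 - 1*5) + 20) - 68/G(-5))² - 37932 = (-9/((-13 - 1*5) + 20) - 68*(-10/(6 - 5)))² - 37932 = (-9/((-13 - 5) + 20) - 68/((½)*(-⅕)*1))² - 37932 = (-9/(-18 + 20) - 68/(-⅒))² - 37932 = (-9/2 - 68*(-10))² - 37932 = (-9*½ + 680)² - 37932 = (-9/2 + 680)² - 37932 = (1351/2)² - 37932 = 1825201/4 - 37932 = 1673473/4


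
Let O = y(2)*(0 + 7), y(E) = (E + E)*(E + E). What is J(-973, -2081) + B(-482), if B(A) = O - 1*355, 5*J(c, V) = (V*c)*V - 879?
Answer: -4213637947/5 ≈ -8.4273e+8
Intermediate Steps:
y(E) = 4*E² (y(E) = (2*E)*(2*E) = 4*E²)
O = 112 (O = (4*2²)*(0 + 7) = (4*4)*7 = 16*7 = 112)
J(c, V) = -879/5 + c*V²/5 (J(c, V) = ((V*c)*V - 879)/5 = (c*V² - 879)/5 = (-879 + c*V²)/5 = -879/5 + c*V²/5)
B(A) = -243 (B(A) = 112 - 1*355 = 112 - 355 = -243)
J(-973, -2081) + B(-482) = (-879/5 + (⅕)*(-973)*(-2081)²) - 243 = (-879/5 + (⅕)*(-973)*4330561) - 243 = (-879/5 - 4213635853/5) - 243 = -4213636732/5 - 243 = -4213637947/5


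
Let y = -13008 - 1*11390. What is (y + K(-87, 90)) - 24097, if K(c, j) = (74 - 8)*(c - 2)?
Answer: -54369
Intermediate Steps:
y = -24398 (y = -13008 - 11390 = -24398)
K(c, j) = -132 + 66*c (K(c, j) = 66*(-2 + c) = -132 + 66*c)
(y + K(-87, 90)) - 24097 = (-24398 + (-132 + 66*(-87))) - 24097 = (-24398 + (-132 - 5742)) - 24097 = (-24398 - 5874) - 24097 = -30272 - 24097 = -54369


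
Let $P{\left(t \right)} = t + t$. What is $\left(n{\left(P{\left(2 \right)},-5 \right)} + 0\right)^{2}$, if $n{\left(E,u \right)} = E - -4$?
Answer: $64$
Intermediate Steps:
$P{\left(t \right)} = 2 t$
$n{\left(E,u \right)} = 4 + E$ ($n{\left(E,u \right)} = E + 4 = 4 + E$)
$\left(n{\left(P{\left(2 \right)},-5 \right)} + 0\right)^{2} = \left(\left(4 + 2 \cdot 2\right) + 0\right)^{2} = \left(\left(4 + 4\right) + 0\right)^{2} = \left(8 + 0\right)^{2} = 8^{2} = 64$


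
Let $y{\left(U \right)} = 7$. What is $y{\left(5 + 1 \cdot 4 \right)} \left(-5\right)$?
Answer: $-35$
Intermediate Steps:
$y{\left(5 + 1 \cdot 4 \right)} \left(-5\right) = 7 \left(-5\right) = -35$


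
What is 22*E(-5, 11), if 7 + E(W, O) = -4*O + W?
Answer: -1232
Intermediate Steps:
E(W, O) = -7 + W - 4*O (E(W, O) = -7 + (-4*O + W) = -7 + (W - 4*O) = -7 + W - 4*O)
22*E(-5, 11) = 22*(-7 - 5 - 4*11) = 22*(-7 - 5 - 44) = 22*(-56) = -1232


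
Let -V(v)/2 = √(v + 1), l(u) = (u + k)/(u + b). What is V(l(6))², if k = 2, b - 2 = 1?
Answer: 68/9 ≈ 7.5556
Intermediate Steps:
b = 3 (b = 2 + 1 = 3)
l(u) = (2 + u)/(3 + u) (l(u) = (u + 2)/(u + 3) = (2 + u)/(3 + u))
V(v) = -2*√(1 + v) (V(v) = -2*√(v + 1) = -2*√(1 + v))
V(l(6))² = (-2*√(1 + (2 + 6)/(3 + 6)))² = (-2*√(1 + 8/9))² = (-2*√17/3)² = 68/9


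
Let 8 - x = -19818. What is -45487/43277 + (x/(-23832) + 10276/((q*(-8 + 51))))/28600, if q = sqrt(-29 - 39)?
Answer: -1192483802777/1134515210400 - 2569*I*sqrt(17)/10453300 ≈ -1.0511 - 0.0010133*I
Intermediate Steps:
x = 19826 (x = 8 - 1*(-19818) = 8 + 19818 = 19826)
q = 2*I*sqrt(17) (q = sqrt(-68) = 2*I*sqrt(17) ≈ 8.2462*I)
-45487/43277 + (x/(-23832) + 10276/((q*(-8 + 51))))/28600 = -45487/43277 + (19826/(-23832) + 10276/(((2*I*sqrt(17))*(-8 + 51))))/28600 = -45487*1/43277 + (19826*(-1/23832) + 10276/(((2*I*sqrt(17))*43)))*(1/28600) = -3499/3329 + (-9913/11916 + 10276/((86*I*sqrt(17))))*(1/28600) = -3499/3329 + (-9913/11916 + 10276*(-I*sqrt(17)/1462))*(1/28600) = -3499/3329 + (-9913/11916 - 5138*I*sqrt(17)/731)*(1/28600) = -3499/3329 + (-9913/340797600 - 2569*I*sqrt(17)/10453300) = -1192483802777/1134515210400 - 2569*I*sqrt(17)/10453300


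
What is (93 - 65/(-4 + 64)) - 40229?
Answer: -481645/12 ≈ -40137.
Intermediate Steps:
(93 - 65/(-4 + 64)) - 40229 = (93 - 65/60) - 40229 = (93 - 65*1/60) - 40229 = (93 - 13/12) - 40229 = 1103/12 - 40229 = -481645/12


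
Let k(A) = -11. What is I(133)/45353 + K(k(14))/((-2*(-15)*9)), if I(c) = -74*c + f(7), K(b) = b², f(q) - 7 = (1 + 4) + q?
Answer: 13567/58590 ≈ 0.23156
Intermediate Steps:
f(q) = 12 + q (f(q) = 7 + ((1 + 4) + q) = 7 + (5 + q) = 12 + q)
I(c) = 19 - 74*c (I(c) = -74*c + (12 + 7) = -74*c + 19 = 19 - 74*c)
I(133)/45353 + K(k(14))/((-2*(-15)*9)) = (19 - 74*133)/45353 + (-11)²/((-2*(-15)*9)) = (19 - 9842)*(1/45353) + 121/((30*9)) = -9823*1/45353 + 121/270 = -47/217 + 121*(1/270) = -47/217 + 121/270 = 13567/58590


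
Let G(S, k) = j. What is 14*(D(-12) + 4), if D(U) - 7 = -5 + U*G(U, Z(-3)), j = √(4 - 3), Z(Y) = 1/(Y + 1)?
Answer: -84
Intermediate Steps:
Z(Y) = 1/(1 + Y)
j = 1 (j = √1 = 1)
G(S, k) = 1
D(U) = 2 + U (D(U) = 7 + (-5 + U*1) = 7 + (-5 + U) = 2 + U)
14*(D(-12) + 4) = 14*((2 - 12) + 4) = 14*(-10 + 4) = 14*(-6) = -84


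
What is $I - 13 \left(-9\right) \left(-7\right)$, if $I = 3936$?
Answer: $3117$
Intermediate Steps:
$I - 13 \left(-9\right) \left(-7\right) = 3936 - 13 \left(-9\right) \left(-7\right) = 3936 - \left(-117\right) \left(-7\right) = 3936 - 819 = 3117$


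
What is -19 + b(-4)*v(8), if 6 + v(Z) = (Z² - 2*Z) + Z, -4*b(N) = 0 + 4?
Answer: -69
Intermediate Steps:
b(N) = -1 (b(N) = -(0 + 4)/4 = -¼*4 = -1)
v(Z) = -6 + Z² - Z (v(Z) = -6 + ((Z² - 2*Z) + Z) = -6 + (Z² - Z) = -6 + Z² - Z)
-19 + b(-4)*v(8) = -19 - (-6 + 8² - 1*8) = -19 - (-6 + 64 - 8) = -19 - 1*50 = -19 - 50 = -69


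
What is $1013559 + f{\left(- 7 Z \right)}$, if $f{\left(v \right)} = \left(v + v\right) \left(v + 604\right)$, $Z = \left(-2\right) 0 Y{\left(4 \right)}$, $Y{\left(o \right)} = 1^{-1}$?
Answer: $1013559$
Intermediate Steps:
$Y{\left(o \right)} = 1$
$Z = 0$ ($Z = \left(-2\right) 0 \cdot 1 = 0 \cdot 1 = 0$)
$f{\left(v \right)} = 2 v \left(604 + v\right)$
$1013559 + f{\left(- 7 Z \right)} = 1013559 + 2 \left(\left(-7\right) 0\right) \left(604 - 0\right) = 1013559 + 2 \cdot 0 \left(604 + 0\right) = 1013559 + 2 \cdot 0 \cdot 604 = 1013559 + 0 = 1013559$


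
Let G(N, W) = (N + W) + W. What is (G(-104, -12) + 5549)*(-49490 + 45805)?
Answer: -19976385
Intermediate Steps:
G(N, W) = N + 2*W
(G(-104, -12) + 5549)*(-49490 + 45805) = ((-104 + 2*(-12)) + 5549)*(-49490 + 45805) = ((-104 - 24) + 5549)*(-3685) = (-128 + 5549)*(-3685) = 5421*(-3685) = -19976385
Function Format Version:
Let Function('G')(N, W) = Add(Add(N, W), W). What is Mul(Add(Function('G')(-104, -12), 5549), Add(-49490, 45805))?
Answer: -19976385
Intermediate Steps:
Function('G')(N, W) = Add(N, Mul(2, W))
Mul(Add(Function('G')(-104, -12), 5549), Add(-49490, 45805)) = Mul(Add(Add(-104, Mul(2, -12)), 5549), Add(-49490, 45805)) = Mul(Add(Add(-104, -24), 5549), -3685) = Mul(Add(-128, 5549), -3685) = Mul(5421, -3685) = -19976385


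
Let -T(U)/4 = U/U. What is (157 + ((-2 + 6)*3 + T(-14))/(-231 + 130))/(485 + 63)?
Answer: 15849/55348 ≈ 0.28635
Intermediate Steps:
T(U) = -4 (T(U) = -4*U/U = -4*1 = -4)
(157 + ((-2 + 6)*3 + T(-14))/(-231 + 130))/(485 + 63) = (157 + ((-2 + 6)*3 - 4)/(-231 + 130))/(485 + 63) = (157 + (4*3 - 4)/(-101))/548 = (157 + (12 - 4)*(-1/101))*(1/548) = (157 + 8*(-1/101))*(1/548) = (157 - 8/101)*(1/548) = (15849/101)*(1/548) = 15849/55348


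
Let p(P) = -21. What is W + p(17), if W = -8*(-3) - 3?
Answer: 0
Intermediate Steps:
W = 21 (W = 24 - 3 = 21)
W + p(17) = 21 - 21 = 0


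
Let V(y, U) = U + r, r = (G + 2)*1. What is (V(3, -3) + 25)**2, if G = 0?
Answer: 576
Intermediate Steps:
r = 2 (r = (0 + 2)*1 = 2*1 = 2)
V(y, U) = 2 + U (V(y, U) = U + 2 = 2 + U)
(V(3, -3) + 25)**2 = ((2 - 3) + 25)**2 = (-1 + 25)**2 = 24**2 = 576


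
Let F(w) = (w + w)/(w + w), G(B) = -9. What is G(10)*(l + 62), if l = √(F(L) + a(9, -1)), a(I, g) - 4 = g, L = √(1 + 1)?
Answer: -576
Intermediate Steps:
L = √2 ≈ 1.4142
a(I, g) = 4 + g
F(w) = 1 (F(w) = (2*w)/((2*w)) = (2*w)*(1/(2*w)) = 1)
l = 2 (l = √(1 + (4 - 1)) = √(1 + 3) = √4 = 2)
G(10)*(l + 62) = -9*(2 + 62) = -9*64 = -576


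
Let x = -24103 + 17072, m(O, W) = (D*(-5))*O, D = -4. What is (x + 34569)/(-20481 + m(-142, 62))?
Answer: -27538/23321 ≈ -1.1808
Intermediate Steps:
m(O, W) = 20*O (m(O, W) = (-4*(-5))*O = 20*O)
x = -7031
(x + 34569)/(-20481 + m(-142, 62)) = (-7031 + 34569)/(-20481 + 20*(-142)) = 27538/(-20481 - 2840) = 27538/(-23321) = 27538*(-1/23321) = -27538/23321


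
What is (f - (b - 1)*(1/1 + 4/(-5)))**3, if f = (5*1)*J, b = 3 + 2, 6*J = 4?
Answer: 54872/3375 ≈ 16.258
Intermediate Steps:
J = 2/3 (J = (1/6)*4 = 2/3 ≈ 0.66667)
b = 5
f = 10/3 (f = (5*1)*(2/3) = 5*(2/3) = 10/3 ≈ 3.3333)
(f - (b - 1)*(1/1 + 4/(-5)))**3 = (10/3 - (5 - 1)*(1/1 + 4/(-5)))**3 = (10/3 - 4*(1*1 + 4*(-1/5)))**3 = (10/3 - 4*(1 - 4/5))**3 = (10/3 - 4/5)**3 = (38/15)**3 = 54872/3375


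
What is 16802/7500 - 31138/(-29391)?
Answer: 121227097/36738750 ≈ 3.2997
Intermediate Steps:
16802/7500 - 31138/(-29391) = 16802*(1/7500) - 31138*(-1/29391) = 8401/3750 + 31138/29391 = 121227097/36738750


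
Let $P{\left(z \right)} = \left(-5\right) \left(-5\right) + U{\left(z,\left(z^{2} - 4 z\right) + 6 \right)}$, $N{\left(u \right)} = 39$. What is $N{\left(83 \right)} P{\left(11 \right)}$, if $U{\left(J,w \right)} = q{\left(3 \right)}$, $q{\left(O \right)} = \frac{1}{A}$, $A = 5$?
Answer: $\frac{4914}{5} \approx 982.8$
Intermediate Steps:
$q{\left(O \right)} = \frac{1}{5}$
$U{\left(J,w \right)} = \frac{1}{5}$
$P{\left(z \right)} = \frac{126}{5}$ ($P{\left(z \right)} = \left(-5\right) \left(-5\right) + \frac{1}{5} = 25 + \frac{1}{5} = \frac{126}{5}$)
$N{\left(83 \right)} P{\left(11 \right)} = 39 \cdot \frac{126}{5} = \frac{4914}{5}$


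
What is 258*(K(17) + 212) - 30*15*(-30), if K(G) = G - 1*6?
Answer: 71034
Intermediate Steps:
K(G) = -6 + G (K(G) = G - 6 = -6 + G)
258*(K(17) + 212) - 30*15*(-30) = 258*((-6 + 17) + 212) - 30*15*(-30) = 258*(11 + 212) - 450*(-30) = 258*223 - 1*(-13500) = 57534 + 13500 = 71034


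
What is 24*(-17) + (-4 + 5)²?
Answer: -407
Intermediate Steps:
24*(-17) + (-4 + 5)² = -408 + 1² = -408 + 1 = -407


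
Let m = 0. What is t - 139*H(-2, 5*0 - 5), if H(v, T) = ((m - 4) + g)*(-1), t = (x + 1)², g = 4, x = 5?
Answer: 36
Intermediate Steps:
t = 36 (t = (5 + 1)² = 6² = 36)
H(v, T) = 0 (H(v, T) = ((0 - 4) + 4)*(-1) = (-4 + 4)*(-1) = 0*(-1) = 0)
t - 139*H(-2, 5*0 - 5) = 36 - 139*0 = 36 + 0 = 36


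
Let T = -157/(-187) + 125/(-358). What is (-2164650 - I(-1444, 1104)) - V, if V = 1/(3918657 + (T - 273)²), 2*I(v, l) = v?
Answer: -38724205497100866048764/17895329926456141 ≈ -2.1639e+6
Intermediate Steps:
T = 32831/66946 (T = -157*(-1/187) + 125*(-1/358) = 157/187 - 125/358 = 32831/66946 ≈ 0.49041)
I(v, l) = v/2
V = 4481766916/17895329926456141 (V = 1/(3918657 + (32831/66946 - 273)²) = 1/(3918657 + (-18243427/66946)²) = 1/(3918657 + 332822628704329/4481766916) = 1/(17895329926456141/4481766916) = 4481766916/17895329926456141 ≈ 2.5044e-7)
(-2164650 - I(-1444, 1104)) - V = (-2164650 - (-1444)/2) - 1*4481766916/17895329926456141 = (-2164650 - 1*(-722)) - 4481766916/17895329926456141 = (-2164650 + 722) - 4481766916/17895329926456141 = -2163928 - 4481766916/17895329926456141 = -38724205497100866048764/17895329926456141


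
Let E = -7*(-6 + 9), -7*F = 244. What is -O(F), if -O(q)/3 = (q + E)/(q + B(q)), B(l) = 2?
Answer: 51/10 ≈ 5.1000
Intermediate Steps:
F = -244/7 (F = -⅐*244 = -244/7 ≈ -34.857)
E = -21 (E = -7*3 = -21)
O(q) = -3*(-21 + q)/(2 + q) (O(q) = -3*(q - 21)/(q + 2) = -3*(-21 + q)/(2 + q))
-O(F) = -3*(21 - 1*(-244/7))/(2 - 244/7) = -3*(21 + 244/7)/(-230/7) = -3*(-7)*391/(230*7) = -1*(-51/10) = 51/10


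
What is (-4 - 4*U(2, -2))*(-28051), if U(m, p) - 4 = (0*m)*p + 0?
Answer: 561020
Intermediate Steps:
U(m, p) = 4 (U(m, p) = 4 + ((0*m)*p + 0) = 4 + (0*p + 0) = 4 + (0 + 0) = 4 + 0 = 4)
(-4 - 4*U(2, -2))*(-28051) = (-4 - 4*4)*(-28051) = (-4 - 16)*(-28051) = -20*(-28051) = 561020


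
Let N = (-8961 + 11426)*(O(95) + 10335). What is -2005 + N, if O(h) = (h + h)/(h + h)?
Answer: 25476235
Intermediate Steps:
O(h) = 1 (O(h) = (2*h)/((2*h)) = (2*h)*(1/(2*h)) = 1)
N = 25478240 (N = (-8961 + 11426)*(1 + 10335) = 2465*10336 = 25478240)
-2005 + N = -2005 + 25478240 = 25476235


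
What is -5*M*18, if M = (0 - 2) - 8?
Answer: 900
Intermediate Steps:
M = -10 (M = -2 - 8 = -10)
-5*M*18 = -5*(-10)*18 = 50*18 = 900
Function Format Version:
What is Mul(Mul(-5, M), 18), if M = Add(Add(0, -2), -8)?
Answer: 900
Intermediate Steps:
M = -10 (M = Add(-2, -8) = -10)
Mul(Mul(-5, M), 18) = Mul(Mul(-5, -10), 18) = Mul(50, 18) = 900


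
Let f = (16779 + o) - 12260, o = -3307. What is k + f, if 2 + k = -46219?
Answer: -45009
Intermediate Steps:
k = -46221 (k = -2 - 46219 = -46221)
f = 1212 (f = (16779 - 3307) - 12260 = 13472 - 12260 = 1212)
k + f = -46221 + 1212 = -45009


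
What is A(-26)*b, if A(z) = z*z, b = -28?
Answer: -18928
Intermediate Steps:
A(z) = z**2
A(-26)*b = (-26)**2*(-28) = 676*(-28) = -18928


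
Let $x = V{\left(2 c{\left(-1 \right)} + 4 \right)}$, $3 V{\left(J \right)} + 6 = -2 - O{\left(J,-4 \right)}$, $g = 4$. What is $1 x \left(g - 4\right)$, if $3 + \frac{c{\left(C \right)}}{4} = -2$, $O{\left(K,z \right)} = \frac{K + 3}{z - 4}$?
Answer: $0$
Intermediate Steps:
$O{\left(K,z \right)} = \frac{3 + K}{-4 + z}$
$c{\left(C \right)} = -20$ ($c{\left(C \right)} = -12 + 4 \left(-2\right) = -12 - 8 = -20$)
$V{\left(J \right)} = - \frac{61}{24} + \frac{J}{24}$ ($V{\left(J \right)} = -2 + \frac{-2 - \frac{3 + J}{-4 - 4}}{3} = -2 + \frac{-2 - \frac{3 + J}{-8}}{3} = -2 + \frac{-2 - - \frac{3 + J}{8}}{3} = -2 + \frac{-2 - \left(- \frac{3}{8} - \frac{J}{8}\right)}{3} = -2 + \frac{-2 + \left(\frac{3}{8} + \frac{J}{8}\right)}{3} = -2 + \frac{- \frac{13}{8} + \frac{J}{8}}{3} = -2 + \left(- \frac{13}{24} + \frac{J}{24}\right) = - \frac{61}{24} + \frac{J}{24}$)
$x = - \frac{97}{24}$ ($x = - \frac{61}{24} + \frac{2 \left(-20\right) + 4}{24} = - \frac{61}{24} + \frac{-40 + 4}{24} = - \frac{61}{24} + \frac{1}{24} \left(-36\right) = - \frac{61}{24} - \frac{3}{2} = - \frac{97}{24} \approx -4.0417$)
$1 x \left(g - 4\right) = 1 \left(- \frac{97}{24}\right) \left(4 - 4\right) = \left(- \frac{97}{24}\right) 0 = 0$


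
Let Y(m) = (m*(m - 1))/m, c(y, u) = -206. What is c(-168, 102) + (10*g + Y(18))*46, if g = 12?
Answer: 6096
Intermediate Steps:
Y(m) = -1 + m (Y(m) = (m*(-1 + m))/m = -1 + m)
c(-168, 102) + (10*g + Y(18))*46 = -206 + (10*12 + (-1 + 18))*46 = -206 + (120 + 17)*46 = -206 + 137*46 = -206 + 6302 = 6096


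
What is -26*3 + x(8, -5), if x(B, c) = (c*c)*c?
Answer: -203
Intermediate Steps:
x(B, c) = c³ (x(B, c) = c²*c = c³)
-26*3 + x(8, -5) = -26*3 + (-5)³ = -78 - 125 = -203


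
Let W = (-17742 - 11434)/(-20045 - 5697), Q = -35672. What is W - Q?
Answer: 459148900/12871 ≈ 35673.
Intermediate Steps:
W = 14588/12871 (W = -29176/(-25742) = -29176*(-1/25742) = 14588/12871 ≈ 1.1334)
W - Q = 14588/12871 - 1*(-35672) = 14588/12871 + 35672 = 459148900/12871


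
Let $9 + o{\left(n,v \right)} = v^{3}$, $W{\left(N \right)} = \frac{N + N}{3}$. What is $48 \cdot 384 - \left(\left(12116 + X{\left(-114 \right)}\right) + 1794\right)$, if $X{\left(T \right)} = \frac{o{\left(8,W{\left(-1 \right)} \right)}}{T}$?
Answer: $\frac{13918465}{3078} \approx 4521.9$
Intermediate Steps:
$W{\left(N \right)} = \frac{2 N}{3}$
$o{\left(n,v \right)} = -9 + v^{3}$
$X{\left(T \right)} = - \frac{251}{27 T}$ ($X{\left(T \right)} = \frac{-9 + \left(\frac{2}{3} \left(-1\right)\right)^{3}}{T} = \frac{-9 + \left(- \frac{2}{3}\right)^{3}}{T} = \frac{-9 - \frac{8}{27}}{T} = - \frac{251}{27 T}$)
$48 \cdot 384 - \left(\left(12116 + X{\left(-114 \right)}\right) + 1794\right) = 48 \cdot 384 - \left(\left(12116 - \frac{251}{27 \left(-114\right)}\right) + 1794\right) = 18432 - \left(\left(12116 - - \frac{251}{3078}\right) + 1794\right) = 18432 - \left(\left(12116 + \frac{251}{3078}\right) + 1794\right) = 18432 - \left(\frac{37293299}{3078} + 1794\right) = 18432 - \frac{42815231}{3078} = \frac{13918465}{3078}$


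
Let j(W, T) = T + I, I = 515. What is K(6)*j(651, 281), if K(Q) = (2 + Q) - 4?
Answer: 3184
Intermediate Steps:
K(Q) = -2 + Q
j(W, T) = 515 + T (j(W, T) = T + 515 = 515 + T)
K(6)*j(651, 281) = (-2 + 6)*(515 + 281) = 4*796 = 3184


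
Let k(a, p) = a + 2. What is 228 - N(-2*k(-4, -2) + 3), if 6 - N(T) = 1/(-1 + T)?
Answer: 1333/6 ≈ 222.17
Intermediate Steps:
k(a, p) = 2 + a
N(T) = 6 - 1/(-1 + T)
228 - N(-2*k(-4, -2) + 3) = 228 - (-7 + 6*(-2*(2 - 4) + 3))/(-1 + (-2*(2 - 4) + 3)) = 228 - (-7 + 6*(-2*(-2) + 3))/(-1 + (-2*(-2) + 3)) = 228 - (-7 + 6*(4 + 3))/(-1 + (4 + 3)) = 228 - (-7 + 6*7)/(-1 + 7) = 228 - (-7 + 42)/6 = 228 - 35/6 = 1333/6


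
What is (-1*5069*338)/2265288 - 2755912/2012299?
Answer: -130954736891/61600496988 ≈ -2.1259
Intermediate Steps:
(-1*5069*338)/2265288 - 2755912/2012299 = -5069*338*(1/2265288) - 2755912*1/2012299 = -1713322*1/2265288 - 2755912/2012299 = -23153/30612 - 2755912/2012299 = -130954736891/61600496988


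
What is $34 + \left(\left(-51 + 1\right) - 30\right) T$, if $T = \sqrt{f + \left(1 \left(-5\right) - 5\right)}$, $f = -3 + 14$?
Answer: $-46$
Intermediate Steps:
$f = 11$
$T = 1$ ($T = \sqrt{11 + \left(1 \left(-5\right) - 5\right)} = \sqrt{11 - 10} = \sqrt{1} = 1$)
$34 + \left(\left(-51 + 1\right) - 30\right) T = 34 + \left(\left(-51 + 1\right) - 30\right) 1 = 34 + \left(-50 - 30\right) 1 = 34 - 80 = -46$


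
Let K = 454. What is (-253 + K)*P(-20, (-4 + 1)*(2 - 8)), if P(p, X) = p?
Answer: -4020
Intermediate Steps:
(-253 + K)*P(-20, (-4 + 1)*(2 - 8)) = (-253 + 454)*(-20) = 201*(-20) = -4020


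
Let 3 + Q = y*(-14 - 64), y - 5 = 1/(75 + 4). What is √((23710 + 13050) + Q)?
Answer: √226960285/79 ≈ 190.70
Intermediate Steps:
y = 396/79 (y = 5 + 1/(75 + 4) = 5 + 1/79 = 396/79 ≈ 5.0127)
Q = -31125/79 (Q = -3 + 396*(-14 - 64)/79 = -3 + (396/79)*(-78) = -3 - 30888/79 = -31125/79 ≈ -393.99)
√((23710 + 13050) + Q) = √((23710 + 13050) - 31125/79) = √(36760 - 31125/79) = √(2872915/79) = √226960285/79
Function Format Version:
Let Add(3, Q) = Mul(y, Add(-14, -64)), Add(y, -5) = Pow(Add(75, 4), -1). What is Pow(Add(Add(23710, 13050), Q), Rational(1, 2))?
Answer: Mul(Rational(1, 79), Pow(226960285, Rational(1, 2))) ≈ 190.70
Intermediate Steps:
y = Rational(396, 79) (y = Add(5, Pow(Add(75, 4), -1)) = Add(5, Pow(79, -1)) = Add(5, Rational(1, 79)) = Rational(396, 79) ≈ 5.0127)
Q = Rational(-31125, 79) (Q = Add(-3, Mul(Rational(396, 79), Add(-14, -64))) = Add(-3, Mul(Rational(396, 79), -78)) = Add(-3, Rational(-30888, 79)) = Rational(-31125, 79) ≈ -393.99)
Pow(Add(Add(23710, 13050), Q), Rational(1, 2)) = Pow(Add(Add(23710, 13050), Rational(-31125, 79)), Rational(1, 2)) = Pow(Add(36760, Rational(-31125, 79)), Rational(1, 2)) = Pow(Rational(2872915, 79), Rational(1, 2)) = Mul(Rational(1, 79), Pow(226960285, Rational(1, 2)))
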